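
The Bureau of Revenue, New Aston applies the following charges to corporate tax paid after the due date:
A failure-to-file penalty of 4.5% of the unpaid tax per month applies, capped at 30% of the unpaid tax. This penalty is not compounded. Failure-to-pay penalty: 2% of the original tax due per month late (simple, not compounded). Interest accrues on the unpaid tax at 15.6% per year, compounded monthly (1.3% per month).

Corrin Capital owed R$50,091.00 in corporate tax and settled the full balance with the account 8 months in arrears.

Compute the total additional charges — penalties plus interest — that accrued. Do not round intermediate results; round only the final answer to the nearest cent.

Failure-to-file: 8 × 4.5% × R$50,091.00 = R$18,032.76, capped at 30% × R$50,091.00 = R$15,027.30
Failure-to-pay penalty = 2% × R$50,091.00 × 8 mo = R$8,014.56
Interest: R$50,091.00 × ((1 + 0.013)^8 − 1) = R$50,091.00 × 0.1088571… = R$5,452.7586…
Penalties + interest = R$23,041.8600 + R$5,452.7586… = R$28,494.62

R$28,494.62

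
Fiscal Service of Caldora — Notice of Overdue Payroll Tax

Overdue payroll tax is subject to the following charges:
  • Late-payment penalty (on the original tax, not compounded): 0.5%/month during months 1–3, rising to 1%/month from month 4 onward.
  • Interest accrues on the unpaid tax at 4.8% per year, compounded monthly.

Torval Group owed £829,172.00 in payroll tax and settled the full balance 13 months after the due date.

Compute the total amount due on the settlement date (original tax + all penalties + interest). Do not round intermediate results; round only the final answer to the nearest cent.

Penalty, months 1–3: 3 × 0.5% × £829,172.00 = £12,437.58
Penalty, months 4–13: 10 × 1% × £829,172.00 = £82,917.20
Interest (4.8%/yr ÷ 12 = 0.4%/month): £829,172.00 × ((1 + 0.004)^13 − 1) = £44,167.0807…
Total = £829,172.00 + £95,354.7800 + £44,167.0807… = £968,693.86

£968,693.86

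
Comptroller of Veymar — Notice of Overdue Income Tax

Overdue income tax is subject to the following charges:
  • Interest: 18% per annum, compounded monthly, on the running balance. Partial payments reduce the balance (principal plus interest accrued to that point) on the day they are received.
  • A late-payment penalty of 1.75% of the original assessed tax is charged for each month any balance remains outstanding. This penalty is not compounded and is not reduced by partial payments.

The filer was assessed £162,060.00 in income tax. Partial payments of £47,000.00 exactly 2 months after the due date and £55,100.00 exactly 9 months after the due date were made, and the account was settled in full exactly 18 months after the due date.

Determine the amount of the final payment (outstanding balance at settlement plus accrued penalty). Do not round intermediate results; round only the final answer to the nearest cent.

£140,273.42

Monthly rate = 18% ÷ 12 = 1.5%
Balance at month 2: £162,060.0000 × (1 + 0.015)^2 = £166,958.2635
After £47,000.00 payment: £166,958.2635 − £47,000.00 = £119,958.2635
Balance at month 9: £119,958.2635 × (1 + 0.015)^7 = £133,135.0685…
After £55,100.00 payment: £133,135.0685… − £55,100.00 = £78,035.0685…
Balance at month 18: £78,035.0685… × (1 + 0.015)^9 = £89,224.5151…
Penalty: 18 × 1.75% × £162,060.00 = £51,048.90
Final settlement = outstanding balance + penalty = £89,224.5151… + £51,048.90 = £140,273.42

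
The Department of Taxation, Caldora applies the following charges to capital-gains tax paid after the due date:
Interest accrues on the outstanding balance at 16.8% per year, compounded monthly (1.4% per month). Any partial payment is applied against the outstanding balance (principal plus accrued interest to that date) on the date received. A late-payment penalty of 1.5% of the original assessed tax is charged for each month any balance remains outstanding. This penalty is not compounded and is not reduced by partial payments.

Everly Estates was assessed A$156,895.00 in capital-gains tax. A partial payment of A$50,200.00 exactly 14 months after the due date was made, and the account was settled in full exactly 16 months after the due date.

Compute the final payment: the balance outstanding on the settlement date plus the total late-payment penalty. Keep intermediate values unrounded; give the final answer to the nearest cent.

A$182,021.45

Balance at month 14: A$156,895.0000 × (1 + 0.014)^14 = A$190,607.7143…
After A$50,200.00 payment: A$190,607.7143… − A$50,200.00 = A$140,407.7143…
Balance at month 16: A$140,407.7143… × (1 + 0.014)^2 = A$144,366.6502…
Penalty: 16 × 1.5% × A$156,895.00 = A$37,654.80
Final settlement = outstanding balance + penalty = A$144,366.6502… + A$37,654.80 = A$182,021.45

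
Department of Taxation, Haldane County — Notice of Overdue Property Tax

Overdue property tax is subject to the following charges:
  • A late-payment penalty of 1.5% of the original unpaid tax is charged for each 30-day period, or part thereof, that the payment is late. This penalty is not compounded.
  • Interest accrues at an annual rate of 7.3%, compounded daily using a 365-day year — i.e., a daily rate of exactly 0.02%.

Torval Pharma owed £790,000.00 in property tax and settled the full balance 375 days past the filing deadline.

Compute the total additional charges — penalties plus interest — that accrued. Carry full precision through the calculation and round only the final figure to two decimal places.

£215,572.09

Penalty periods: ⌈375/30⌉ = 13; penalty = 13 × 1.5% × £790,000.00 = £154,050.00
Interest: £790,000.00 × ((1 + 0.0002)^375 − 1) = £790,000.00 × 0.07787607… = £61,522.0936…
Penalties + interest = £154,050.0000 + £61,522.0936… = £215,572.09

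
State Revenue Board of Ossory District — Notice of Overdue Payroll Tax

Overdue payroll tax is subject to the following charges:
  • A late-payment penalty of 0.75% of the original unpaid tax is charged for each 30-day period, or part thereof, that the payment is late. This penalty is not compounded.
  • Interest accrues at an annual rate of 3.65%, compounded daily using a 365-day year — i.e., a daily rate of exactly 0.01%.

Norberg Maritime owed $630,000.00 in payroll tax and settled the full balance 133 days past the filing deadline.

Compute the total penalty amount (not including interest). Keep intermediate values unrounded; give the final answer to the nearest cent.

$23,625.00

Penalty periods: ⌈133/30⌉ = 5; penalty = 5 × 0.75% × $630,000.00 = $23,625.00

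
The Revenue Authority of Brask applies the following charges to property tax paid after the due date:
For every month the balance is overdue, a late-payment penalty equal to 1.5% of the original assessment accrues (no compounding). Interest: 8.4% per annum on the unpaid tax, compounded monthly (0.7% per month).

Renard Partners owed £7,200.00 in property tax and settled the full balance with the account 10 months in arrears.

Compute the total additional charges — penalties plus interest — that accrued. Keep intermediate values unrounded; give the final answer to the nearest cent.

£1,600.18

Late-payment penalty: 10 × 1.5% × £7,200.00 = £1,080.00
Interest: £7,200.00 × ((1 + 0.007)^10 − 1) = £7,200.00 × 0.0722467… = £520.1760…
Penalties + interest = £1,080.0000 + £520.1760… = £1,600.18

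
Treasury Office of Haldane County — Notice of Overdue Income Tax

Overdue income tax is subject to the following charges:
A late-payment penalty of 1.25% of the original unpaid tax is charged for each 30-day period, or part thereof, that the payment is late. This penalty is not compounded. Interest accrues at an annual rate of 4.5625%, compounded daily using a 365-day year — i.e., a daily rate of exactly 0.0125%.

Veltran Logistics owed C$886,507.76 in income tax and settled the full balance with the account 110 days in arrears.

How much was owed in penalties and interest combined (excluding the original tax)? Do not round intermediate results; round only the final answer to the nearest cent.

C$56,598.29

Penalty periods: ⌈110/30⌉ = 4; penalty = 4 × 1.25% × C$886,507.76 = C$44,325.39…
Interest: C$886,507.76 × ((1 + 0.000125)^110 − 1) = C$886,507.76 × 0.01384409… = C$12,272.8975…
Penalties + interest = C$44,325.3880 + C$12,272.8975… = C$56,598.29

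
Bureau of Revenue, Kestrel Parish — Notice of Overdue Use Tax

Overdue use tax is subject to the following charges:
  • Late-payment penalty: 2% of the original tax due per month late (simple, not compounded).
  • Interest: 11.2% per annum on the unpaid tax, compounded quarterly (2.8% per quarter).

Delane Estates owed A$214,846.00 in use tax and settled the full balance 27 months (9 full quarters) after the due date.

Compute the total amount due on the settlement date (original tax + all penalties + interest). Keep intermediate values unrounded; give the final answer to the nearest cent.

Late-payment penalty: 27 × 2% × A$214,846.00 = A$116,016.84
Interest: A$214,846.00 × ((1 + 0.028)^9 − 1) = A$214,846.00 × 0.2821476… = A$60,618.2885…
Total = A$214,846.00 + A$116,016.8400 + A$60,618.2885… = A$391,481.13

A$391,481.13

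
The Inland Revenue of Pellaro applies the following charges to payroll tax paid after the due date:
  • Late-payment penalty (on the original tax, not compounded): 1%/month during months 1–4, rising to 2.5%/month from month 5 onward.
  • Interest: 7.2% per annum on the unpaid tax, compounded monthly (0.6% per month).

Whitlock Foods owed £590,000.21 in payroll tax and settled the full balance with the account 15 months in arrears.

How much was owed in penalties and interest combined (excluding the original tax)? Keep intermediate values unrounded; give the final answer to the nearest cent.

£241,239.33

Penalty, months 1–4: 4 × 1% × £590,000.21 = £23,600.01…
Penalty, months 5–15: 11 × 2.5% × £590,000.21 = £162,250.06…
Interest: £590,000.21 × ((1 + 0.006)^15 − 1) = £590,000.21 × 0.0938801… = £55,389.2626…
Penalties + interest = £185,850.0662… + £55,389.2626… = £241,239.33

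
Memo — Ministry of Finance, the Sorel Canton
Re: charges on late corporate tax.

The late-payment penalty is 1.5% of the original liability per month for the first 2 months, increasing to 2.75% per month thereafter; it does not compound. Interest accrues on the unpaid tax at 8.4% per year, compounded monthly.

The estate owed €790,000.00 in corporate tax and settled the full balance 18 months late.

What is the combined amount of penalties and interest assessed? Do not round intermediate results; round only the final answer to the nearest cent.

€476,989.66

Penalty, months 1–2: 2 × 1.5% × €790,000.00 = €23,700.00
Penalty, months 3–18: 16 × 2.75% × €790,000.00 = €347,600.00
Interest (8.4%/yr ÷ 12 = 0.7%/month): €790,000.00 × ((1 + 0.007)^18 − 1) = €105,689.6612…
Penalties + interest = €371,300.0000 + €105,689.6612… = €476,989.66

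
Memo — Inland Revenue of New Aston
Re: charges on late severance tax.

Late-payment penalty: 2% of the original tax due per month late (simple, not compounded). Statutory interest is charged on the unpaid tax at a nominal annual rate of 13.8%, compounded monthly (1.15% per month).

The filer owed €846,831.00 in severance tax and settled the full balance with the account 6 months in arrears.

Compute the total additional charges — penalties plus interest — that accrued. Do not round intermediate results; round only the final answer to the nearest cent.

Late-payment penalty = 2% × €846,831.00 × 6 mo = €101,619.72
Interest: €846,831.00 × ((1 + 0.0115)^6 − 1) = €846,831.00 × 0.0710144… = €60,137.2217…
Penalties + interest = €101,619.7200 + €60,137.2217… = €161,756.94

€161,756.94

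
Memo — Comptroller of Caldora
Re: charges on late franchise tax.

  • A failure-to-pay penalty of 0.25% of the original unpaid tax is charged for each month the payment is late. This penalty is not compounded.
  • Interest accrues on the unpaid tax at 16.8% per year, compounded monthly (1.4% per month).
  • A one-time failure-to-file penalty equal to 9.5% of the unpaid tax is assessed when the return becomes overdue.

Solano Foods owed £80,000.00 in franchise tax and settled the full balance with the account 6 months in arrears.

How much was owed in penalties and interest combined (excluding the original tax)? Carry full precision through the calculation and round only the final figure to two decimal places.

Failure-to-file penalty: 9.5% × £80,000.00 = £7,600.00
Failure-to-pay penalty: 6 × 0.25% × £80,000.00 = £1,200.00
Interest: £80,000.00 × ((1 + 0.014)^6 − 1) = £80,000.00 × 0.0869955… = £6,959.6368…
Penalties + interest = £8,800.0000 + £6,959.6368… = £15,759.64

£15,759.64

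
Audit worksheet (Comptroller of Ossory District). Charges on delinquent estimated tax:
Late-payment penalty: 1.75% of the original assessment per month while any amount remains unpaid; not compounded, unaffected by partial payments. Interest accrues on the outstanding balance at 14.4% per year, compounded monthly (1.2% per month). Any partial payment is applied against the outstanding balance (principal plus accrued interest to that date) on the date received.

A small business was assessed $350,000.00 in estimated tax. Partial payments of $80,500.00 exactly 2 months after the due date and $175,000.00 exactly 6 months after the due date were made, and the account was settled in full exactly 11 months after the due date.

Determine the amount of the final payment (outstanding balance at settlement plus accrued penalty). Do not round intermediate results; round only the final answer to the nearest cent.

Balance at month 2: $350,000.0000 × (1 + 0.012)^2 = $358,450.4000
After $80,500.00 payment: $358,450.4000 − $80,500.00 = $277,950.4000
Balance at month 6: $277,950.4000 × (1 + 0.012)^4 = $291,534.0953…
After $175,000.00 payment: $291,534.0953… − $175,000.00 = $116,534.0953…
Balance at month 11: $116,534.0953… × (1 + 0.012)^5 = $123,695.9759…
Penalty: 11 × 1.75% × $350,000.00 = $67,375.00
Final settlement = outstanding balance + penalty = $123,695.9759… + $67,375.00 = $191,070.98

$191,070.98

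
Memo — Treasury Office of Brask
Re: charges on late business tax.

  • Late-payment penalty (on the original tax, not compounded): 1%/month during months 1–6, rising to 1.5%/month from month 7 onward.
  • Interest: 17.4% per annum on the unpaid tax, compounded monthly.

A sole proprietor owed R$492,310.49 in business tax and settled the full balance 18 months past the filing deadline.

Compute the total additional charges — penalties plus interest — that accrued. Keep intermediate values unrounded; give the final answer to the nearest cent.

R$263,778.42

Penalty, months 1–6: 6 × 1% × R$492,310.49 = R$29,538.63…
Penalty, months 7–18: 12 × 1.5% × R$492,310.49 = R$88,615.89…
Interest (17.4%/yr ÷ 12 = 1.45%/month): R$492,310.49 × ((1 + 0.0145)^18 − 1) = R$145,623.8992…
Penalties + interest = R$118,154.5176 + R$145,623.8992… = R$263,778.42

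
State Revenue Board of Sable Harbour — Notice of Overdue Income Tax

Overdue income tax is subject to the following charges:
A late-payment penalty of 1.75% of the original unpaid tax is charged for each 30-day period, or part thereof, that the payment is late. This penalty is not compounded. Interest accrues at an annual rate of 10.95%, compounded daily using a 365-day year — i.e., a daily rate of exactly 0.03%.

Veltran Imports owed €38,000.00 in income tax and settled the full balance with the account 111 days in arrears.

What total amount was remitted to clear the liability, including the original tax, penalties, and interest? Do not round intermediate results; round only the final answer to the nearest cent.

€41,946.51

Penalty periods: ⌈111/30⌉ = 4; penalty = 4 × 1.75% × €38,000.00 = €2,660.00
Interest: €38,000.00 × ((1 + 0.0003)^111 − 1) = €38,000.00 × 0.03385549… = €1,286.5085…
Total = €38,000.00 + €2,660.0000 + €1,286.5085… = €41,946.51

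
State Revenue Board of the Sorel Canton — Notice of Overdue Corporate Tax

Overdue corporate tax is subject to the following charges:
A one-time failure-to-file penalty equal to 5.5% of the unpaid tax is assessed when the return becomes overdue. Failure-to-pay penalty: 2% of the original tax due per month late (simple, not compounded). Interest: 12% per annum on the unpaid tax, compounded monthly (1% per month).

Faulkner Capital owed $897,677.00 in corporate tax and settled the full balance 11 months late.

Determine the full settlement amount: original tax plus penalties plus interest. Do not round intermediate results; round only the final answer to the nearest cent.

Failure-to-file penalty: 5.5% × $897,677.00 = $49,372.24…
Failure-to-pay penalty = 2% × $897,677.00 × 11 mo = $197,488.94
Interest: $897,677.00 × ((1 + 0.01)^11 − 1) = $897,677.00 × 0.1156683… = $103,832.8144…
Total = $897,677.00 + $246,861.1750 + $103,832.8144… = $1,248,370.99

$1,248,370.99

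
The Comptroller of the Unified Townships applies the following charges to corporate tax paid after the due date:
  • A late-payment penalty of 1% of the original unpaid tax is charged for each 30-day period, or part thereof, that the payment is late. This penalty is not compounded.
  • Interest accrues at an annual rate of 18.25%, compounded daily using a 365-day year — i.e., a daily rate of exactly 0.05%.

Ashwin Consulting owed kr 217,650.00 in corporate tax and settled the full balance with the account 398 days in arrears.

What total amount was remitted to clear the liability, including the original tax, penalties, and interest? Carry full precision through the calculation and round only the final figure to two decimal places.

kr 296,030.40

Penalty periods: ⌈398/30⌉ = 14; penalty = 14 × 1% × kr 217,650.00 = kr 30,471.00
Interest: kr 217,650.00 × ((1 + 0.0005)^398 − 1) = kr 217,650.00 × 0.22012128… = kr 47,909.3974…
Total = kr 217,650.00 + kr 30,471.0000 + kr 47,909.3974… = kr 296,030.40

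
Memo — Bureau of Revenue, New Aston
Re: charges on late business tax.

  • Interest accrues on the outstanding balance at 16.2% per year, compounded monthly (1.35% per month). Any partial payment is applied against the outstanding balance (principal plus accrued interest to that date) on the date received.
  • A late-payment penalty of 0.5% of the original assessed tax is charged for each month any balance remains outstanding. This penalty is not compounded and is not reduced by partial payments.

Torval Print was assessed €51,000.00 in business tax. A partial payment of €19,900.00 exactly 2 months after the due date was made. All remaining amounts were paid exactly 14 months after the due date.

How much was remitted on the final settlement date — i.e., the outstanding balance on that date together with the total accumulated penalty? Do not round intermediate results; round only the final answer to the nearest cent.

Balance at month 2: €51,000.0000 × (1 + 0.0135)^2 = €52,386.2948…
After €19,900.00 payment: €52,386.2948… − €19,900.00 = €32,486.2948…
Balance at month 14: €32,486.2948… × (1 + 0.0135)^12 = €38,157.9660…
Penalty: 14 × 0.5% × €51,000.00 = €3,570.00
Final settlement = outstanding balance + penalty = €38,157.9660… + €3,570.00 = €41,727.97

€41,727.97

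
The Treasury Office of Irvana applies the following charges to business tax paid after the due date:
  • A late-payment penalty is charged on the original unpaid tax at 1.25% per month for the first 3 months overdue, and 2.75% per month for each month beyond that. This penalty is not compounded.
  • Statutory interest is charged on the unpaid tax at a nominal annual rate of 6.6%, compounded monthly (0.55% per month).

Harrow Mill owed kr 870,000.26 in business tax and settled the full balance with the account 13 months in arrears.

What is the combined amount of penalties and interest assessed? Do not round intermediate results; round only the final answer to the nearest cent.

kr 336,174.84

Penalty, months 1–3: 3 × 1.25% × kr 870,000.26 = kr 32,625.01…
Penalty, months 4–13: 10 × 2.75% × kr 870,000.26 = kr 239,250.07…
Interest: kr 870,000.26 × ((1 + 0.0055)^13 − 1) = kr 870,000.26 × 0.0739077… = kr 64,299.7565…
Penalties + interest = kr 271,875.0813… + kr 64,299.7565… = kr 336,174.84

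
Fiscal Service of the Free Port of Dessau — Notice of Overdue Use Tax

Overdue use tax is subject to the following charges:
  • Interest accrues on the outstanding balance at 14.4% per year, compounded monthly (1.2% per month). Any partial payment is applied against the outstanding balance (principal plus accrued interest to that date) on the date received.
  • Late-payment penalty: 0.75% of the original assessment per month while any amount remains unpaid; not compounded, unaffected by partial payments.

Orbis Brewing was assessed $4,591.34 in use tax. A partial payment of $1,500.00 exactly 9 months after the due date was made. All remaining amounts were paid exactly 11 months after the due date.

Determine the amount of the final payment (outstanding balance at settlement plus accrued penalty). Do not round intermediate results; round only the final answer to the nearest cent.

$4,077.67

Balance at month 9: $4,591.3400 × (1 + 0.012)^9 = $5,111.6848…
After $1,500.00 payment: $5,111.6848… − $1,500.00 = $3,611.6848…
Balance at month 11: $3,611.6848… × (1 + 0.012)^2 = $3,698.8853…
Penalty: 11 × 0.75% × $4,591.34 = $378.79…
Final settlement = outstanding balance + penalty = $3,698.8853… + $378.79… = $4,077.67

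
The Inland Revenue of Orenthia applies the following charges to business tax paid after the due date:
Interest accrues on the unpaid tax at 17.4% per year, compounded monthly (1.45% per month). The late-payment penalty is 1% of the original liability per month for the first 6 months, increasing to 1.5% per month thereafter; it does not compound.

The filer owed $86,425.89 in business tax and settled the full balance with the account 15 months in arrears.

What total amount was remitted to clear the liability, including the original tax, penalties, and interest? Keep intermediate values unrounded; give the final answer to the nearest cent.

$124,109.80

Penalty, months 1–6: 6 × 1% × $86,425.89 = $5,185.55…
Penalty, months 7–15: 9 × 1.5% × $86,425.89 = $11,667.50…
Interest: $86,425.89 × ((1 + 0.0145)^15 − 1) = $86,425.89 × 0.2410257… = $20,830.8595…
Total = $86,425.89 + $16,853.0486… + $20,830.8595… = $124,109.80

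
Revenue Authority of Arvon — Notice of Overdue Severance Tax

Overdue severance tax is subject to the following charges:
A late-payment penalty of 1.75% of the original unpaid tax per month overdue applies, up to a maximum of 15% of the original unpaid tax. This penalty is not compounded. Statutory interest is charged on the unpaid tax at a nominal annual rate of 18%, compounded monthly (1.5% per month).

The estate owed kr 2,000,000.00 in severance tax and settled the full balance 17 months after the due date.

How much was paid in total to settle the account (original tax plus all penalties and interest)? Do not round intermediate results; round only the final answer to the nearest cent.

kr 2,876,040.66

Penalty (uncapped): 17 × 1.75% × kr 2,000,000.00 = kr 595,000.00; cap = 15% × kr 2,000,000.00 = kr 300,000.00 → penalty = kr 300,000.00
Interest: kr 2,000,000.00 × ((1 + 0.015)^17 − 1) = kr 2,000,000.00 × 0.2880203… = kr 576,040.6617…
Total = kr 2,000,000.00 + kr 300,000.0000 + kr 576,040.6617… = kr 2,876,040.66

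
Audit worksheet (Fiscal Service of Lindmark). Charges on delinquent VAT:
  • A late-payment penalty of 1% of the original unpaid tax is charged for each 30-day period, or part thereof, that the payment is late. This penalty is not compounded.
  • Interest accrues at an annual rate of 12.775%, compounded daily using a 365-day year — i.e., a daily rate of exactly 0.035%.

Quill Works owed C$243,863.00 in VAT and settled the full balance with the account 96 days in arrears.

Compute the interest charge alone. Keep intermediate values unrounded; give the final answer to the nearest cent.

Interest: C$243,863.00 × ((1 + 0.00035)^96 − 1) = C$243,863.00 × 0.03416478… = C$8,331.5248…

C$8,331.52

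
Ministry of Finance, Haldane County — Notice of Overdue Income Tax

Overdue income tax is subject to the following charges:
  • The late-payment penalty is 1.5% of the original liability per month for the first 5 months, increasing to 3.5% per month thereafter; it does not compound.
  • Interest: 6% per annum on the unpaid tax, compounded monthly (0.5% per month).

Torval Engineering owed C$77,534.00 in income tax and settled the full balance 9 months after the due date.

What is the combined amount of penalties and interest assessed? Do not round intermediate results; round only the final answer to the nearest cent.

Penalty, months 1–5: 5 × 1.5% × C$77,534.00 = C$5,815.05
Penalty, months 6–9: 4 × 3.5% × C$77,534.00 = C$10,854.76
Interest: C$77,534.00 × ((1 + 0.005)^9 − 1) = C$77,534.00 × 0.0459106… = C$3,559.6308…
Penalties + interest = C$16,669.8100 + C$3,559.6308… = C$20,229.44

C$20,229.44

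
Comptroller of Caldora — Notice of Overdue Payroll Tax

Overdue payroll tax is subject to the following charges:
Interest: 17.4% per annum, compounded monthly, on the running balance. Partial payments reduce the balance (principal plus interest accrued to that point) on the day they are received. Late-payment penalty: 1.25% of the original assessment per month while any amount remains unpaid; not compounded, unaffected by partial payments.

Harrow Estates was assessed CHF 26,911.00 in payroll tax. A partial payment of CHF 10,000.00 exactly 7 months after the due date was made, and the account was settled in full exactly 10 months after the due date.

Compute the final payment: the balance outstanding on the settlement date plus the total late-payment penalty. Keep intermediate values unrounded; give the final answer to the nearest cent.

CHF 24,000.34

Monthly rate = 17.4% ÷ 12 = 1.45%
Balance at month 7: CHF 26,911.0000 × (1 + 0.0145)^7 = CHF 29,764.1987…
After CHF 10,000.00 payment: CHF 29,764.1987… − CHF 10,000.00 = CHF 19,764.1987…
Balance at month 10: CHF 19,764.1987… × (1 + 0.0145)^3 = CHF 20,636.4679…
Penalty: 10 × 1.25% × CHF 26,911.00 = CHF 3,363.88…
Final settlement = outstanding balance + penalty = CHF 20,636.4679… + CHF 3,363.88… = CHF 24,000.34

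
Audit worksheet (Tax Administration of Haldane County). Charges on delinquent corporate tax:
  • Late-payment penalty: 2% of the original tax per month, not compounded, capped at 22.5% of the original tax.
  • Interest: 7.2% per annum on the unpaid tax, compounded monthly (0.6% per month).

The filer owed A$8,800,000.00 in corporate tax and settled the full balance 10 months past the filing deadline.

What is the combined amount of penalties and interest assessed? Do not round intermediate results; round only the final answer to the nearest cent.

A$2,302,486.51

Penalty: 10 × 2% × A$8,800,000.00 = A$1,760,000.00 (below the 22.5% cap of A$1,980,000.00)
Interest: A$8,800,000.00 × ((1 + 0.006)^10 − 1) = A$8,800,000.00 × 0.0616462… = A$542,486.5083…
Penalties + interest = A$1,760,000.0000 + A$542,486.5083… = A$2,302,486.51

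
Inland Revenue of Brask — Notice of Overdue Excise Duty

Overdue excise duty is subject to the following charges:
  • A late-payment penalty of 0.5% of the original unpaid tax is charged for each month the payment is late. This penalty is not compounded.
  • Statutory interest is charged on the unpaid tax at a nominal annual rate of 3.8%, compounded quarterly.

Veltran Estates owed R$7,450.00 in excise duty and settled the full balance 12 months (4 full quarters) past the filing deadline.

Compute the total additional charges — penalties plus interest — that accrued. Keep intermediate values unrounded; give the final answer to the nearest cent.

Late-payment penalty: 12 × 0.5% × R$7,450.00 = R$447.00
Interest (3.8%/yr ÷ 4 = 0.95%/quarter): R$7,450.00 × ((1 + 0.0095)^4 − 1) = R$287.1598…
Penalties + interest = R$447.0000 + R$287.1598… = R$734.16

R$734.16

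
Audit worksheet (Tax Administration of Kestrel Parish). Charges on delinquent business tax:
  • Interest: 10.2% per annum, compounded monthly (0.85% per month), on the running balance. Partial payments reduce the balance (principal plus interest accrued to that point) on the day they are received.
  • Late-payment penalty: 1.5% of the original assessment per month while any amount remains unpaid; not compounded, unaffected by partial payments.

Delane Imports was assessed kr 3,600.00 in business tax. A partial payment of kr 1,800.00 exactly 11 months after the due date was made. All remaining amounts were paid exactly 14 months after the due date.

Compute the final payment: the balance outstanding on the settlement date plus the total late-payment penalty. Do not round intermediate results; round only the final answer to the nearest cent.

Balance at month 11: kr 3,600.0000 × (1 + 0.0085)^11 = kr 3,951.2766…
After kr 1,800.00 payment: kr 3,951.2766… − kr 1,800.00 = kr 2,151.2766…
Balance at month 14: kr 2,151.2766… × (1 + 0.0085)^3 = kr 2,206.6017…
Penalty: 14 × 1.5% × kr 3,600.00 = kr 756.00
Final settlement = outstanding balance + penalty = kr 2,206.6017… + kr 756.00 = kr 2,962.60

kr 2,962.60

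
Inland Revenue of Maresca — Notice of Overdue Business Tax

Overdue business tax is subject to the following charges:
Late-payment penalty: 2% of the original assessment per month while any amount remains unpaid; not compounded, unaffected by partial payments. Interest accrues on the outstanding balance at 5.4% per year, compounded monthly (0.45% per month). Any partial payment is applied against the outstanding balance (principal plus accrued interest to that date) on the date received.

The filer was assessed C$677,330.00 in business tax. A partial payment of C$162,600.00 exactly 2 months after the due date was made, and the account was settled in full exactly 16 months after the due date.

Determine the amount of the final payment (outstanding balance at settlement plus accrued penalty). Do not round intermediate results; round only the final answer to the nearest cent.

Balance at month 2: C$677,330.0000 × (1 + 0.0045)^2 = C$683,439.6859…
After C$162,600.00 payment: C$683,439.6859… − C$162,600.00 = C$520,839.6859…
Balance at month 16: C$520,839.6859… × (1 + 0.0045)^14 = C$554,629.8552…
Penalty: 16 × 2% × C$677,330.00 = C$216,745.60
Final settlement = outstanding balance + penalty = C$554,629.8552… + C$216,745.60 = C$771,375.46

C$771,375.46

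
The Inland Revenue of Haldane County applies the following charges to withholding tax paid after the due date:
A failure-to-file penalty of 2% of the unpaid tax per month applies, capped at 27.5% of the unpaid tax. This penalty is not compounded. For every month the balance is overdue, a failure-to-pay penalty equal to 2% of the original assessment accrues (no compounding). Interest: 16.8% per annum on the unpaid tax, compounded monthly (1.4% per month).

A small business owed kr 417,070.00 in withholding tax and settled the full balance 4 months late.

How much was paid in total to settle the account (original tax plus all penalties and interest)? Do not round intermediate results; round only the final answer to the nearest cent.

kr 507,652.19

Failure-to-file: 4 × 2% × kr 417,070.00 = kr 33,365.60 (under the 27.5% cap)
Failure-to-pay penalty = 2% × kr 417,070.00 × 4 mo = kr 33,365.60
Interest: kr 417,070.00 × ((1 + 0.014)^4 − 1) = kr 417,070.00 × 0.0571870… = kr 23,850.9881…
Total = kr 417,070.00 + kr 66,731.2000 + kr 23,850.9881… = kr 507,652.19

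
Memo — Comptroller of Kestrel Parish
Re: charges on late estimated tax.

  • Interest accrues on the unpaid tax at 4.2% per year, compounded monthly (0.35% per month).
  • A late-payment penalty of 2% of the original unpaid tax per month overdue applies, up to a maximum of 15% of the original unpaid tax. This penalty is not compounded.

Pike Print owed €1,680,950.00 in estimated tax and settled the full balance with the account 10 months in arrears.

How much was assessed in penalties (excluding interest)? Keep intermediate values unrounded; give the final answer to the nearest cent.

€252,142.50

Penalty (uncapped): 10 × 2% × €1,680,950.00 = €336,190.00; cap = 15% × €1,680,950.00 = €252,142.50 → penalty = €252,142.50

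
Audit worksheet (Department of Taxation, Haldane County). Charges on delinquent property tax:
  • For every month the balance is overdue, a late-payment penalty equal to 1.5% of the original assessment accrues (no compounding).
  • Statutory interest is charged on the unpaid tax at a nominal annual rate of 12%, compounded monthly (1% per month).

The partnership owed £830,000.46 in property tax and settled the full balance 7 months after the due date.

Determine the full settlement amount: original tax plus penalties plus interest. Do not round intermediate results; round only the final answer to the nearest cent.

£977,022.88

Late-payment penalty: 7 × 1.5% × £830,000.46 = £87,150.05…
Interest: £830,000.46 × ((1 + 0.01)^7 − 1) = £830,000.46 × 0.0721354… = £59,872.3754…
Total = £830,000.46 + £87,150.0483 + £59,872.3754… = £977,022.88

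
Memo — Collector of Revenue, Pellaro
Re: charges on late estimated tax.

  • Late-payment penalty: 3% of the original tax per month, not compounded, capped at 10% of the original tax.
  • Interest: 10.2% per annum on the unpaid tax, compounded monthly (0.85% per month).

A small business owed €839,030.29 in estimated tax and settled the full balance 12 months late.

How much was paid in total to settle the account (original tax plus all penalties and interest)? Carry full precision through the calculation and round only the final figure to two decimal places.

Penalty (uncapped): 12 × 3% × €839,030.29 = €302,050.90…; cap = 10% × €839,030.29 = €83,903.03… → penalty = €83,903.03…
Interest: €839,030.29 × ((1 + 0.0085)^12 − 1) = €839,030.29 × 0.1069062… = €89,697.5626…
Total = €839,030.29 + €83,903.0290 + €89,697.5626… = €1,012,630.88

€1,012,630.88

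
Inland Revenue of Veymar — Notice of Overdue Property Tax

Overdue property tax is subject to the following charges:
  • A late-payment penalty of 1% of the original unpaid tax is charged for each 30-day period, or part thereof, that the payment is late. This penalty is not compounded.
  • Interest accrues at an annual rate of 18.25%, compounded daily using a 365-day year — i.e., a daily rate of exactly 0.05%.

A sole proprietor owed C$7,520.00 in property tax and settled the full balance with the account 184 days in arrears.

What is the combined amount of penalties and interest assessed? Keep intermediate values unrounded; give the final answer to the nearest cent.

C$1,250.87

Penalty periods: ⌈184/30⌉ = 7; penalty = 7 × 1% × C$7,520.00 = C$526.40
Interest: C$7,520.00 × ((1 + 0.0005)^184 − 1) = C$7,520.00 × 0.09633961… = C$724.4739…
Penalties + interest = C$526.4000 + C$724.4739… = C$1,250.87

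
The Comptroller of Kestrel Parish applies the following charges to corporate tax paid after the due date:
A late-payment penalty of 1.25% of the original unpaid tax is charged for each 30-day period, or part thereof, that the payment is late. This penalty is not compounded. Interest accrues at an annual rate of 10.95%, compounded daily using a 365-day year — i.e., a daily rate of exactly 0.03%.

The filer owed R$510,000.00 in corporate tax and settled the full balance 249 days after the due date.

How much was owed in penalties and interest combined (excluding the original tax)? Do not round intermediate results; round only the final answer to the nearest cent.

R$96,924.87

Penalty periods: ⌈249/30⌉ = 9; penalty = 9 × 1.25% × R$510,000.00 = R$57,375.00
Interest: R$510,000.00 × ((1 + 0.0003)^249 − 1) = R$510,000.00 × 0.07754876… = R$39,549.8689…
Penalties + interest = R$57,375.0000 + R$39,549.8689… = R$96,924.87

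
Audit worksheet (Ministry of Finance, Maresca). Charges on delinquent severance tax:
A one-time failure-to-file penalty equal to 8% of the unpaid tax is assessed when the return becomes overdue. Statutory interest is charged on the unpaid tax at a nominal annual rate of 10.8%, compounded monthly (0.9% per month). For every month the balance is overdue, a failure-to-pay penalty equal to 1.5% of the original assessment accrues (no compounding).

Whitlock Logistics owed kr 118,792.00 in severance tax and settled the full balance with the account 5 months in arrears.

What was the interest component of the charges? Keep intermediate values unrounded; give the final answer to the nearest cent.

Interest: kr 118,792.00 × ((1 + 0.009)^5 − 1) = kr 118,792.00 × 0.0458173… = kr 5,442.7314…

kr 5,442.73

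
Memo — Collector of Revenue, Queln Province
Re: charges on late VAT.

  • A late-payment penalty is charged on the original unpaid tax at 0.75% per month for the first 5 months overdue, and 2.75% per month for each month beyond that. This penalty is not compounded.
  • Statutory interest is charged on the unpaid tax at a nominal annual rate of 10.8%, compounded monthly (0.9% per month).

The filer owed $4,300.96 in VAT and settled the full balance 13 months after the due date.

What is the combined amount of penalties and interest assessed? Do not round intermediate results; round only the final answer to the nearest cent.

$1,638.80

Penalty, months 1–5: 5 × 0.75% × $4,300.96 = $161.29…
Penalty, months 6–13: 8 × 2.75% × $4,300.96 = $946.21…
Interest: $4,300.96 × ((1 + 0.009)^13 − 1) = $4,300.96 × 0.1235313… = $531.3030…
Penalties + interest = $1,107.4972 + $531.3030… = $1,638.80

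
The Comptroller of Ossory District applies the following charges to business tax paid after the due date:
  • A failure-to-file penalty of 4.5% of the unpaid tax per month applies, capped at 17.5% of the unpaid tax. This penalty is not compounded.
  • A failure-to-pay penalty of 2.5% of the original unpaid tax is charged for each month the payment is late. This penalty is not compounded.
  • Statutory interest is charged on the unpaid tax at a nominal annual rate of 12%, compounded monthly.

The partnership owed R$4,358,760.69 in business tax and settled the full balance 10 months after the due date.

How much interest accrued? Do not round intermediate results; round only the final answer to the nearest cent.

Interest (12%/yr ÷ 12 = 1%/month): R$4,358,760.69 × ((1 + 0.01)^10 − 1) = R$456,022.8075…

R$456,022.81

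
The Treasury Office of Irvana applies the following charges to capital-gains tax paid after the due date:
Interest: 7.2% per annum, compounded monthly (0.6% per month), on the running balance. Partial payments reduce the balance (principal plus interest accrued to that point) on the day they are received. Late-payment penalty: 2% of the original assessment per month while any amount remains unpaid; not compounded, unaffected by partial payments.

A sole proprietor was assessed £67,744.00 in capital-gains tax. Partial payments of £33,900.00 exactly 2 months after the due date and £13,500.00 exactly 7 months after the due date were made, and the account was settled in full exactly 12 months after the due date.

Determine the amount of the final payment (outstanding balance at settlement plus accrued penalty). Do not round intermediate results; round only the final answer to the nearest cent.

£39,144.66

Balance at month 2: £67,744.0000 × (1 + 0.006)^2 = £68,559.3668…
After £33,900.00 payment: £68,559.3668… − £33,900.00 = £34,659.3668…
Balance at month 7: £34,659.3668… × (1 + 0.006)^5 = £35,711.7002…
After £13,500.00 payment: £35,711.7002… − £13,500.00 = £22,211.7002…
Balance at month 12: £22,211.7002… × (1 + 0.006)^5 = £22,886.0956…
Penalty: 12 × 2% × £67,744.00 = £16,258.56
Final settlement = outstanding balance + penalty = £22,886.0956… + £16,258.56 = £39,144.66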